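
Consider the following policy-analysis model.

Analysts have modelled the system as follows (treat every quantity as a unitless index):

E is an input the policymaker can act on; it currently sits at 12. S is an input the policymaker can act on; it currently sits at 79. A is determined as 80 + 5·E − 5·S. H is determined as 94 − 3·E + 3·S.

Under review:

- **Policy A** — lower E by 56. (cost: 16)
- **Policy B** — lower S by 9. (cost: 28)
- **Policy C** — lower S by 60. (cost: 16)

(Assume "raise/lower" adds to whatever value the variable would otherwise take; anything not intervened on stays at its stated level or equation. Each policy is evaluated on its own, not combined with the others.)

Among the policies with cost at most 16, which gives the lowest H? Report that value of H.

115

Policy A (E − 56):
  E = 12 − 56 = -44
  S = 79
  H = 94 − 3·(-44) + 3·79 = 463
Policy C (S − 60):
  E = 12
  S = 79 − 60 = 19
  H = 94 − 3·12 + 3·19 = 115
Comparing — Policy A: H=463, Policy C: H=115. Lowest is 115 (Policy C).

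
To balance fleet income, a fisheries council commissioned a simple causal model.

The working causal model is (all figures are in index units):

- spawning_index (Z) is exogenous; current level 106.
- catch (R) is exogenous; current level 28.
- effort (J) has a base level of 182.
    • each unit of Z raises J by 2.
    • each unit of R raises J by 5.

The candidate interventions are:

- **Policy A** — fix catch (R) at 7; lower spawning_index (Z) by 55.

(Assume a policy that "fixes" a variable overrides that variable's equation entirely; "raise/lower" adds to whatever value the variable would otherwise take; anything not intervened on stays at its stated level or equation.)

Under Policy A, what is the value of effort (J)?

Policy A (R := 7, Z − 55):
  Z = 106 − 55 = 51
  R = 7
  J = 182 + 2·51 + 5·7 = 319

319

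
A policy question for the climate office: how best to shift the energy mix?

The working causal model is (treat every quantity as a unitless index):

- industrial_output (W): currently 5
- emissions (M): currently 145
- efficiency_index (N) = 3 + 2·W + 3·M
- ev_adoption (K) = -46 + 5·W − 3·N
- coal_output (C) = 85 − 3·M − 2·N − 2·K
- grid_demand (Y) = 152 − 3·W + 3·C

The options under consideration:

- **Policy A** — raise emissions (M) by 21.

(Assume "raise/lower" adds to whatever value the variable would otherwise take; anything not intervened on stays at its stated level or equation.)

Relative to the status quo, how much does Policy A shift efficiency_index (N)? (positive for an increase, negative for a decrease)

Baseline:
  W = 5
  M = 145
  N = 3 + 2·5 + 3·145 = 448
Policy A (M + 21):
  W = 5
  M = 145 + 21 = 166
  N = 3 + 2·5 + 3·166 = 511
Change in N: 511 − 448 = 63

63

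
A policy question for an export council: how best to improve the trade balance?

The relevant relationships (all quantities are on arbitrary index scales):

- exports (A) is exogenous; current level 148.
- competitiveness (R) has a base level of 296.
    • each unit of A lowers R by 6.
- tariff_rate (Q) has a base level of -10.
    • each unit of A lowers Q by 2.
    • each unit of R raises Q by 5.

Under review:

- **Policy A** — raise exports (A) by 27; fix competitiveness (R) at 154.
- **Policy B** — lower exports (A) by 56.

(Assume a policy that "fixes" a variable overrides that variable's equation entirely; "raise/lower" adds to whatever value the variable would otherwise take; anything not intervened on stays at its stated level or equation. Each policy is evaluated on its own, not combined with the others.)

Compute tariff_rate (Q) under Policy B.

Policy B (A − 56):
  A = 148 − 56 = 92
  R = 296 − 6·92 = -256
  Q = -10 − 2·92 + 5·(-256) = -1474

-1474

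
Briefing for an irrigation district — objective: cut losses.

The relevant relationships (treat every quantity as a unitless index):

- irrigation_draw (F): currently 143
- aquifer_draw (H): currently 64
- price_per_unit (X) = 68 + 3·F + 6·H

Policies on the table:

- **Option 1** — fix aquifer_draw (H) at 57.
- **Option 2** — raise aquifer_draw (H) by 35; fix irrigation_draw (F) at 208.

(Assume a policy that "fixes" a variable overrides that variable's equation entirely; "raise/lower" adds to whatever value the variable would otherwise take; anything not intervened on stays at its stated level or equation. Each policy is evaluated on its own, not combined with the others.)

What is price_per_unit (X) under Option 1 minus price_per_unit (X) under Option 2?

Option 1 (H := 57):
  F = 143
  H = 57
  X = 68 + 3·143 + 6·57 = 839
Option 2 (H + 35, F := 208):
  F = 208
  H = 64 + 35 = 99
  X = 68 + 3·208 + 6·99 = 1286
X: 839 − 1286 = -447

-447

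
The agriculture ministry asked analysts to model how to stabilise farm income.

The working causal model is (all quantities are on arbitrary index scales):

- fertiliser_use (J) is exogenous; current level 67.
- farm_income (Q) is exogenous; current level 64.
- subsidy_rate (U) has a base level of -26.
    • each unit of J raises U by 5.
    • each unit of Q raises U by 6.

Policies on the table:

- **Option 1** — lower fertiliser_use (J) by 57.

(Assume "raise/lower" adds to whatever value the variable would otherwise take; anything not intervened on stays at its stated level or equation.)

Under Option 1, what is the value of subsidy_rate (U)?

Option 1 (J − 57):
  J = 67 − 57 = 10
  Q = 64
  U = -26 + 5·10 + 6·64 = 408

408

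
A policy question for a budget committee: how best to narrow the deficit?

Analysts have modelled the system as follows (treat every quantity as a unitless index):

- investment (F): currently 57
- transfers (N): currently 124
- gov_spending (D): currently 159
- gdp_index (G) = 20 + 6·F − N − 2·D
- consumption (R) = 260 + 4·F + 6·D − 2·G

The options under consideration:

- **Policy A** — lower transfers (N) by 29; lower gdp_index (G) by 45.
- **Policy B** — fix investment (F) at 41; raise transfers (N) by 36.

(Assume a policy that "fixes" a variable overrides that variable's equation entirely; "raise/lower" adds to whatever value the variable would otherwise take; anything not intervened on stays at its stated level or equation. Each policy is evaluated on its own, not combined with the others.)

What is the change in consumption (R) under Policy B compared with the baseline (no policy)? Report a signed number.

Baseline:
  F = 57
  N = 124
  D = 159
  G = 20 + 6·57 − 124 − 2·159 = -80
  R = 260 + 4·57 + 6·159 − 2·(-80) = 1602
Policy B (F := 41, N + 36):
  F = 41
  N = 124 + 36 = 160
  D = 159
  G = 20 + 6·41 − 160 − 2·159 = -212
  R = 260 + 4·41 + 6·159 − 2·(-212) = 1802
Change in R: 1802 − 1602 = 200

200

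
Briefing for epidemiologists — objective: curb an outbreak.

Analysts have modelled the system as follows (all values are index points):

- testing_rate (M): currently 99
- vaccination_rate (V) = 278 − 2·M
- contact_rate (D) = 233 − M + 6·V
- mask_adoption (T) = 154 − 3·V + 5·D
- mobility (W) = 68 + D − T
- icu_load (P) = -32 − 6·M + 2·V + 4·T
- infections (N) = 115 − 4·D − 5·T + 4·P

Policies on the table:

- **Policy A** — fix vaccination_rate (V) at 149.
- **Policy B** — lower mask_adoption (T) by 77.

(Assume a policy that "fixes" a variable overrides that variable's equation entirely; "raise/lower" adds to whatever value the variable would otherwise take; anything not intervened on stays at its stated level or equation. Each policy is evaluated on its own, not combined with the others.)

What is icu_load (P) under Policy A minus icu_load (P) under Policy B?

7898

Policy A (V := 149):
  M = 99
  V = 149
  D = 233 − 99 + 6·149 = 1028
  T = 154 − 3·149 + 5·1028 = 4847
  P = -32 − 6·99 + 2·149 + 4·4847 = 19060
Policy B (T − 77):
  M = 99
  V = 278 − 2·99 = 80
  D = 233 − 99 + 6·80 = 614
  T = 154 − 3·80 + 5·614 (−77 from intervention) = 2907
  P = -32 − 6·99 + 2·80 + 4·2907 = 11162
P: 19060 − 11162 = 7898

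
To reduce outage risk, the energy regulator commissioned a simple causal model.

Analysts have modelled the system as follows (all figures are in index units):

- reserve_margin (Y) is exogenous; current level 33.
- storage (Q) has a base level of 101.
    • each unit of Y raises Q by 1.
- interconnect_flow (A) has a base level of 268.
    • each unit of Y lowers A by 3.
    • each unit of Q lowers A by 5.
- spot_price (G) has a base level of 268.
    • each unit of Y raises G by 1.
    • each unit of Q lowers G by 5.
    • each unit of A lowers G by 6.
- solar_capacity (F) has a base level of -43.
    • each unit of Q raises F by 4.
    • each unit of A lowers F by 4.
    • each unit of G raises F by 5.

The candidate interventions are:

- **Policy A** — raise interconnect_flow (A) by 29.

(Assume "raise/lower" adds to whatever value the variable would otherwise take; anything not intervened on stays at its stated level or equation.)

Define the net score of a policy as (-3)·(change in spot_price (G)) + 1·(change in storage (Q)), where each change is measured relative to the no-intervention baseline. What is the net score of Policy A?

Baseline:
  Y = 33
  Q = 101 + 33 = 134
  A = 268 − 3·33 − 5·134 = -501
  G = 268 + 33 − 5·134 − 6·(-501) = 2637
Policy A (A + 29):
  Y = 33
  Q = 101 + 33 = 134
  A = 268 − 3·33 − 5·134 (+29 from intervention) = -472
  G = 268 + 33 − 5·134 − 6·(-472) = 2463
ΔG = 2463 − 2637 = -174; ΔQ = 134 − 134 = 0
Score = (-3)·(-174) + 1·0 = 522

522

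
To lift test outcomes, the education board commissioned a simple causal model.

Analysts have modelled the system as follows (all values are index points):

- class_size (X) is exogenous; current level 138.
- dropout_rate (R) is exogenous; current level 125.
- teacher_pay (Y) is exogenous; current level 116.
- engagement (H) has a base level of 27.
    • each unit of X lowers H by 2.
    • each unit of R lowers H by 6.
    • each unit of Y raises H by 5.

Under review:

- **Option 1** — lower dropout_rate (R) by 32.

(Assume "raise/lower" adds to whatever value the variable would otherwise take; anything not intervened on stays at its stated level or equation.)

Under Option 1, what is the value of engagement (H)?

-227

Option 1 (R − 32):
  X = 138
  R = 125 − 32 = 93
  Y = 116
  H = 27 − 2·138 − 6·93 + 5·116 = -227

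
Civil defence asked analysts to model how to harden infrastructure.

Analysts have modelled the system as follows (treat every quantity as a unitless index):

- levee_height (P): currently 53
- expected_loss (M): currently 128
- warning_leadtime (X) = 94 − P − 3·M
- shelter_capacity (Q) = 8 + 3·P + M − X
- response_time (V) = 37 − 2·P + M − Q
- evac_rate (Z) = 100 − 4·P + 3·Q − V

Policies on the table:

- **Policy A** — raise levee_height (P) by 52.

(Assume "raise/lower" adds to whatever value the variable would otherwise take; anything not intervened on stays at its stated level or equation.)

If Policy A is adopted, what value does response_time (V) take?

-891

Policy A (P + 52):
  P = 53 + 52 = 105
  M = 128
  X = 94 − 105 − 3·128 = -395
  Q = 8 + 3·105 + 128 − (-395) = 846
  V = 37 − 2·105 + 128 − 846 = -891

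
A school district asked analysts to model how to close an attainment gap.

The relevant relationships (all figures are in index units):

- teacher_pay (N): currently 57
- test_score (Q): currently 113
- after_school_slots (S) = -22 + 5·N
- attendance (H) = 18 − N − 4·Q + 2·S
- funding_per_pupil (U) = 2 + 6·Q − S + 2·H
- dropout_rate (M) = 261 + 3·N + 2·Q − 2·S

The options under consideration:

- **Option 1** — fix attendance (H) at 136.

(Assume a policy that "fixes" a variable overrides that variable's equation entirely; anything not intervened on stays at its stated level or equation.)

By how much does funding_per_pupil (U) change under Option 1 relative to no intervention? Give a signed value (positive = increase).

202

Baseline:
  N = 57
  Q = 113
  S = -22 + 5·57 = 263
  H = 18 − 57 − 4·113 + 2·263 = 35
  U = 2 + 6·113 − 263 + 2·35 = 487
Option 1 (H := 136):
  N = 57
  Q = 113
  S = -22 + 5·57 = 263
  H = 136
  U = 2 + 6·113 − 263 + 2·136 = 689
Change in U: 689 − 487 = 202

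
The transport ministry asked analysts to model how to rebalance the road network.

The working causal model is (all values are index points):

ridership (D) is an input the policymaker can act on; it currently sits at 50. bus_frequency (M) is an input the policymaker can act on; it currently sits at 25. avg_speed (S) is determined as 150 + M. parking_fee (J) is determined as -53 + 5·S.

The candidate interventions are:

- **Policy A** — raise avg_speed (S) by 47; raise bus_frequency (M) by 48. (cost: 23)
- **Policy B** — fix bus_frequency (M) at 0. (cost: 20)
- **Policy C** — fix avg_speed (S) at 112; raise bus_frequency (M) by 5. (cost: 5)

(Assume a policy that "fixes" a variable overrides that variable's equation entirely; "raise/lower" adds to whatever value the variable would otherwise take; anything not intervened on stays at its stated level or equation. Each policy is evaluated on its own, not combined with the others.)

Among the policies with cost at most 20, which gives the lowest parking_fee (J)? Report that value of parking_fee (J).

507

Policy B (M := 0):
  M = 0
  S = 150 + 0 = 150
  J = -53 + 5·150 = 697
Policy C (S := 112, M + 5):
  M = 25 + 5 = 30
  S = 112
  J = -53 + 5·112 = 507
Comparing — Policy B: J=697, Policy C: J=507. Lowest is 507 (Policy C).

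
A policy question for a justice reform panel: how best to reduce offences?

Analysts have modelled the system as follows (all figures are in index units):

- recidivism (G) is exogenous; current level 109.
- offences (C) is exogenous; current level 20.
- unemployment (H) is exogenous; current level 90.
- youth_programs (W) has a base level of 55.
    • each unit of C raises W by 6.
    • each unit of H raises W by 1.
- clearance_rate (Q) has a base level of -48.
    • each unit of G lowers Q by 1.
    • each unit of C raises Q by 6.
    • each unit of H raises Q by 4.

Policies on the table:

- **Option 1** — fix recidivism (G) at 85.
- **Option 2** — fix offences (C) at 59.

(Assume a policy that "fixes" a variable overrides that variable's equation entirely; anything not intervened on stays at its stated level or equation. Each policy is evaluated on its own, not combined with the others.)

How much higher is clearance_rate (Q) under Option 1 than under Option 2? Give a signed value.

-210

Option 1 (G := 85):
  G = 85
  C = 20
  H = 90
  Q = -48 − 85 + 6·20 + 4·90 = 347
Option 2 (C := 59):
  G = 109
  C = 59
  H = 90
  Q = -48 − 109 + 6·59 + 4·90 = 557
Q: 347 − 557 = -210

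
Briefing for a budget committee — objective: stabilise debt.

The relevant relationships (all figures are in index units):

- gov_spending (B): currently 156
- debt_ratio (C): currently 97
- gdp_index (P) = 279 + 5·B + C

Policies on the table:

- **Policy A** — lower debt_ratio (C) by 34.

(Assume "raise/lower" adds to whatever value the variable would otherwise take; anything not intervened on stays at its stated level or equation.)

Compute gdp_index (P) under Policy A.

1122

Policy A (C − 34):
  B = 156
  C = 97 − 34 = 63
  P = 279 + 5·156 + 63 = 1122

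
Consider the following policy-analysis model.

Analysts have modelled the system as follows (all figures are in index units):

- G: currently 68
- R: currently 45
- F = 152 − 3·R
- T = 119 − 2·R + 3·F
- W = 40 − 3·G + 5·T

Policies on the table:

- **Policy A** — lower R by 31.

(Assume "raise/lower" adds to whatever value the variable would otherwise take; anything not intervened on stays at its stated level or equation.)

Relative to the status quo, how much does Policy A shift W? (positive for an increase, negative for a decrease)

Baseline:
  G = 68
  R = 45
  F = 152 − 3·45 = 17
  T = 119 − 2·45 + 3·17 = 80
  W = 40 − 3·68 + 5·80 = 236
Policy A (R − 31):
  G = 68
  R = 45 − 31 = 14
  F = 152 − 3·14 = 110
  T = 119 − 2·14 + 3·110 = 421
  W = 40 − 3·68 + 5·421 = 1941
Change in W: 1941 − 236 = 1705

1705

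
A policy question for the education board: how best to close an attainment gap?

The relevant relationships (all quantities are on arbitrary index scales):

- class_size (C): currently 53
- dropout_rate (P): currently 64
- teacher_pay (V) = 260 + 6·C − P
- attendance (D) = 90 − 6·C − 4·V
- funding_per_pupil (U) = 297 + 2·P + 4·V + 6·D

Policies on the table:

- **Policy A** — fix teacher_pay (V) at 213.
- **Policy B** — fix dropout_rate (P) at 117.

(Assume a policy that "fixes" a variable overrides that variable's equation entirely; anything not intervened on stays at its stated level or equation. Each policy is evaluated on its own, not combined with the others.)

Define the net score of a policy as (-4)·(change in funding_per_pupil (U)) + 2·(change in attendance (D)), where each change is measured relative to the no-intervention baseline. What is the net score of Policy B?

Baseline:
  C = 53
  P = 64
  V = 260 + 6·53 − 64 = 514
  D = 90 − 6·53 − 4·514 = -2284
  U = 297 + 2·64 + 4·514 + 6·(-2284) = -11223
Policy B (P := 117):
  C = 53
  P = 117
  V = 260 + 6·53 − 117 = 461
  D = 90 − 6·53 − 4·461 = -2072
  U = 297 + 2·117 + 4·461 + 6·(-2072) = -10057
ΔU = -10057 − (-11223) = 1166; ΔD = -2072 − (-2284) = 212
Score = (-4)·1166 + 2·212 = -4240

-4240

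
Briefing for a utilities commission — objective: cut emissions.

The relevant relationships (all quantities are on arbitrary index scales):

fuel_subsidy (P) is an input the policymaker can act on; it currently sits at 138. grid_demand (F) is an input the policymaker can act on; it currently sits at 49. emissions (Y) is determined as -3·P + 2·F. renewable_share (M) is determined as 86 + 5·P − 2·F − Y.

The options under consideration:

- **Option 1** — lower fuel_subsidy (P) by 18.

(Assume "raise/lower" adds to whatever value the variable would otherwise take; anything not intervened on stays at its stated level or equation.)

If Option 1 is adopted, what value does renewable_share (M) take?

Option 1 (P − 18):
  P = 138 − 18 = 120
  F = 49
  Y = 0 − 3·120 + 2·49 = -262
  M = 86 + 5·120 − 2·49 − (-262) = 850

850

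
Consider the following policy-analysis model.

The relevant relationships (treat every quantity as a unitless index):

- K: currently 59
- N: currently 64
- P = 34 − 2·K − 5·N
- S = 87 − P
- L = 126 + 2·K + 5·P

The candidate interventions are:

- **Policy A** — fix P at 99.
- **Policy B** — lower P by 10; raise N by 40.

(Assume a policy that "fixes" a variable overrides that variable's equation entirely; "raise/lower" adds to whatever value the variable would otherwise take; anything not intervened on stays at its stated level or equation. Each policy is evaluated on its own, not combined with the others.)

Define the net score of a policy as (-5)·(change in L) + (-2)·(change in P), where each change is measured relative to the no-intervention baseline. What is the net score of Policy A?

Baseline:
  K = 59
  N = 64
  P = 34 − 2·59 − 5·64 = -404
  L = 126 + 2·59 + 5·(-404) = -1776
Policy A (P := 99):
  K = 59
  N = 64
  P = 99
  L = 126 + 2·59 + 5·99 = 739
ΔL = 739 − (-1776) = 2515; ΔP = 99 − (-404) = 503
Score = (-5)·2515 + (-2)·503 = -13581

-13581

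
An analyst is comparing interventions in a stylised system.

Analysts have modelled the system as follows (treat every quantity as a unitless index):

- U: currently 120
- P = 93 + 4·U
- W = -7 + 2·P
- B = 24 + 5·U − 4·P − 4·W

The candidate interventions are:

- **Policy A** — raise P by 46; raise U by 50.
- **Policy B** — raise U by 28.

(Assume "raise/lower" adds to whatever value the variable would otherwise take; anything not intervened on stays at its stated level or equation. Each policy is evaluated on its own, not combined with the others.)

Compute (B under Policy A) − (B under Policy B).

Policy A (P + 46, U + 50):
  U = 120 + 50 = 170
  P = 93 + 4·170 (+46 from intervention) = 819
  W = -7 + 2·819 = 1631
  B = 24 + 5·170 − 4·819 − 4·1631 = -8926
Policy B (U + 28):
  U = 120 + 28 = 148
  P = 93 + 4·148 = 685
  W = -7 + 2·685 = 1363
  B = 24 + 5·148 − 4·685 − 4·1363 = -7428
B: -8926 − (-7428) = -1498

-1498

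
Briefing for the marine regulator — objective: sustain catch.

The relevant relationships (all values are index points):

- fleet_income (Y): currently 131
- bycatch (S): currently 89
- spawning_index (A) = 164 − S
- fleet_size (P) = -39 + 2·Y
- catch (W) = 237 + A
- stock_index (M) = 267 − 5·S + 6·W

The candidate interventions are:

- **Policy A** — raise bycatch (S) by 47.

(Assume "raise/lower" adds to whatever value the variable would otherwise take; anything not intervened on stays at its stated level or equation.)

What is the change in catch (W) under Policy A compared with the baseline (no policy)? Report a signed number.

Baseline:
  S = 89
  A = 164 − 89 = 75
  W = 237 + 75 = 312
Policy A (S + 47):
  S = 89 + 47 = 136
  A = 164 − 136 = 28
  W = 237 + 28 = 265
Change in W: 265 − 312 = -47

-47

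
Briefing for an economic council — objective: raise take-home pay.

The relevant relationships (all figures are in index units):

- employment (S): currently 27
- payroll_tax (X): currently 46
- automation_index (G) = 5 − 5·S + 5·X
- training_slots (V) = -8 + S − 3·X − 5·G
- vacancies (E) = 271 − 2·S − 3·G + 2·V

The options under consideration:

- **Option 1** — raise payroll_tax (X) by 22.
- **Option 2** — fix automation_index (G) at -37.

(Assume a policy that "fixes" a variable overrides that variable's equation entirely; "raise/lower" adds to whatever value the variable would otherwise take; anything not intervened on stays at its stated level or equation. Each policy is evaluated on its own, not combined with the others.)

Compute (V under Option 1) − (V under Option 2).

-1301

Option 1 (X + 22):
  S = 27
  X = 46 + 22 = 68
  G = 5 − 5·27 + 5·68 = 210
  V = -8 + 27 − 3·68 − 5·210 = -1235
Option 2 (G := -37):
  S = 27
  X = 46
  G = -37
  V = -8 + 27 − 3·46 − 5·(-37) = 66
V: -1235 − 66 = -1301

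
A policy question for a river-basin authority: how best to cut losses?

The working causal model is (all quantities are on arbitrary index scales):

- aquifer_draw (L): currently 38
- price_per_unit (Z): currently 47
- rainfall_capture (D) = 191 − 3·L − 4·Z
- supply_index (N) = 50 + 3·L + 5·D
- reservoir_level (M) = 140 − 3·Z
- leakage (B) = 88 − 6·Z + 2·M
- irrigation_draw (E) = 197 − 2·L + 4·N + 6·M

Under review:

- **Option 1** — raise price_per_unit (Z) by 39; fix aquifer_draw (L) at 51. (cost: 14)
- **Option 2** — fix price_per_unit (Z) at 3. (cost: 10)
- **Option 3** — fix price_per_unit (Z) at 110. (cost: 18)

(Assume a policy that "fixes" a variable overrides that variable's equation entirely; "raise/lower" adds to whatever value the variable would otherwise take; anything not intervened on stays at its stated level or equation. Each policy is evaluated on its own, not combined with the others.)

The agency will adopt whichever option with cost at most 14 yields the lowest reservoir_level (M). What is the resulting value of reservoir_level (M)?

-118

Option 1 (Z + 39, L := 51):
  Z = 47 + 39 = 86
  M = 140 − 3·86 = -118
Option 2 (Z := 3):
  Z = 3
  M = 140 − 3·3 = 131
Comparing — Option 1: M=-118, Option 2: M=131. Lowest is -118 (Option 1).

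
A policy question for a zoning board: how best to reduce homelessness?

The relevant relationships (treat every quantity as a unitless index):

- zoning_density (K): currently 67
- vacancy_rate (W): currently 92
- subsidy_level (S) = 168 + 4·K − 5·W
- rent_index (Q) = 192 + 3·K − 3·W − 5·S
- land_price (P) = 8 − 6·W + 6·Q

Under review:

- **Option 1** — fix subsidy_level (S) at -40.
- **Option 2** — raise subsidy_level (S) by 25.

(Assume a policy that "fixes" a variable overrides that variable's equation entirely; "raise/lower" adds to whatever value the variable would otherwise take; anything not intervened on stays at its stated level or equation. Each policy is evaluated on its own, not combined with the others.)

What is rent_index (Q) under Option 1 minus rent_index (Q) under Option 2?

Option 1 (S := -40):
  K = 67
  W = 92
  S = -40
  Q = 192 + 3·67 − 3·92 − 5·(-40) = 317
Option 2 (S + 25):
  K = 67
  W = 92
  S = 168 + 4·67 − 5·92 (+25 from intervention) = 1
  Q = 192 + 3·67 − 3·92 − 5·1 = 112
Q: 317 − 112 = 205

205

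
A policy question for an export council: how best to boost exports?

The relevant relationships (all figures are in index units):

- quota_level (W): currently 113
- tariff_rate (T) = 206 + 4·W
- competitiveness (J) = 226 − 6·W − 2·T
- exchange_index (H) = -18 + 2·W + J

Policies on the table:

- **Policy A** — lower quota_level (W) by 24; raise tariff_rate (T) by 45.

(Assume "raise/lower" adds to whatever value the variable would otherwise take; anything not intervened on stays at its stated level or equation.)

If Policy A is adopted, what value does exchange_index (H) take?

Policy A (W − 24, T + 45):
  W = 113 − 24 = 89
  T = 206 + 4·89 (+45 from intervention) = 607
  J = 226 − 6·89 − 2·607 = -1522
  H = -18 + 2·89 + (-1522) = -1362

-1362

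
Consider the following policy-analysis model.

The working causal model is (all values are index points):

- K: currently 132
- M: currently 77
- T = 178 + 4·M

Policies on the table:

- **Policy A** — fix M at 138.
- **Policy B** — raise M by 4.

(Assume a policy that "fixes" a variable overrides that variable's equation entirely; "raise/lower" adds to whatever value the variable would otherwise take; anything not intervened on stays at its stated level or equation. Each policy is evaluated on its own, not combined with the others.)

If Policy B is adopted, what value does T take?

Policy B (M + 4):
  M = 77 + 4 = 81
  T = 178 + 4·81 = 502

502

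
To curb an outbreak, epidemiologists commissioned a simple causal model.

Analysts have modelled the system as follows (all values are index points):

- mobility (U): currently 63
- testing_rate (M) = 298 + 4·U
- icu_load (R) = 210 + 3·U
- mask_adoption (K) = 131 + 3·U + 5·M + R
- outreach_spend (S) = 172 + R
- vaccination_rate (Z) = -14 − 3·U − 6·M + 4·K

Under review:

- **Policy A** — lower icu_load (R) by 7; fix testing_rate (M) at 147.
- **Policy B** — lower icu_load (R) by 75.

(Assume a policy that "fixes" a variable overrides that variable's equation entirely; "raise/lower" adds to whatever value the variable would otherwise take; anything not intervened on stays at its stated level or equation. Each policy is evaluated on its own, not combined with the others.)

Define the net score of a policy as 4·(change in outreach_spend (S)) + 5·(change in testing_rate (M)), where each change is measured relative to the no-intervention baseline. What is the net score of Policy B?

Baseline:
  U = 63
  M = 298 + 4·63 = 550
  R = 210 + 3·63 = 399
  S = 172 + 399 = 571
Policy B (R − 75):
  U = 63
  M = 298 + 4·63 = 550
  R = 210 + 3·63 (−75 from intervention) = 324
  S = 172 + 324 = 496
ΔS = 496 − 571 = -75; ΔM = 550 − 550 = 0
Score = 4·(-75) + 5·0 = -300

-300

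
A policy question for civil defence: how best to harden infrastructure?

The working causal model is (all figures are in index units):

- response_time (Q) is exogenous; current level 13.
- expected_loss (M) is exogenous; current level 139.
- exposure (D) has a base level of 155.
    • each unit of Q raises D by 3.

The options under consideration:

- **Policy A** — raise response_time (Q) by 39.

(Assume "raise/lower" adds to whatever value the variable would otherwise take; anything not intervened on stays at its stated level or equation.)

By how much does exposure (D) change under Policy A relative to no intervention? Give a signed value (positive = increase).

Baseline:
  Q = 13
  D = 155 + 3·13 = 194
Policy A (Q + 39):
  Q = 13 + 39 = 52
  D = 155 + 3·52 = 311
Change in D: 311 − 194 = 117

117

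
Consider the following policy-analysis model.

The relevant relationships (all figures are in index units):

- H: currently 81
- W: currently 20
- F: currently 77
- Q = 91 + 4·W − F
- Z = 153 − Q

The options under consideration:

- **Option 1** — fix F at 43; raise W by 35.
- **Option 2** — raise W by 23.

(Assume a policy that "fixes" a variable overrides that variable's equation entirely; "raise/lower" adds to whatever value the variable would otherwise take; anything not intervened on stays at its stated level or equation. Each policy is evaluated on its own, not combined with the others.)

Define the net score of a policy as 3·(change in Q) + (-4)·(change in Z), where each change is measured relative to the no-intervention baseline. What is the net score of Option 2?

Baseline:
  W = 20
  F = 77
  Q = 91 + 4·20 − 77 = 94
  Z = 153 − 94 = 59
Option 2 (W + 23):
  W = 20 + 23 = 43
  F = 77
  Q = 91 + 4·43 − 77 = 186
  Z = 153 − 186 = -33
ΔQ = 186 − 94 = 92; ΔZ = -33 − 59 = -92
Score = 3·92 + (-4)·(-92) = 644

644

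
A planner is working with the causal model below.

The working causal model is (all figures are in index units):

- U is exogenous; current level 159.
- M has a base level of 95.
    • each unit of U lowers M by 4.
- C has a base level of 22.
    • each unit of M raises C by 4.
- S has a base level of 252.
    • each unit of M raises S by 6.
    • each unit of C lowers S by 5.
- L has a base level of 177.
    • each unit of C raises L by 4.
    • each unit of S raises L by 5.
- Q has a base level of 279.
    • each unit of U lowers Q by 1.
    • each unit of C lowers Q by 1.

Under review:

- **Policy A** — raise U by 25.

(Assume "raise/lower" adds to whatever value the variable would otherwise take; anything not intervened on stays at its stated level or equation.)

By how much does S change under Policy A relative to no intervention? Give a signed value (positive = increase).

1400

Baseline:
  U = 159
  M = 95 − 4·159 = -541
  C = 22 + 4·(-541) = -2142
  S = 252 + 6·(-541) − 5·(-2142) = 7716
Policy A (U + 25):
  U = 159 + 25 = 184
  M = 95 − 4·184 = -641
  C = 22 + 4·(-641) = -2542
  S = 252 + 6·(-641) − 5·(-2542) = 9116
Change in S: 9116 − 7716 = 1400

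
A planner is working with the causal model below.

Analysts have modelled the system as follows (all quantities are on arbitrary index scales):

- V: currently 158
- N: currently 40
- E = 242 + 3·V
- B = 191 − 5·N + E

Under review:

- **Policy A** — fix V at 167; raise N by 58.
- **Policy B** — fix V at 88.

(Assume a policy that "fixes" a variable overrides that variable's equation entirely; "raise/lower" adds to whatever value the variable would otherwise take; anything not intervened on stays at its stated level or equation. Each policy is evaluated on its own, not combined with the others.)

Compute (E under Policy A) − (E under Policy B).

Policy A (V := 167, N + 58):
  V = 167
  E = 242 + 3·167 = 743
Policy B (V := 88):
  V = 88
  E = 242 + 3·88 = 506
E: 743 − 506 = 237

237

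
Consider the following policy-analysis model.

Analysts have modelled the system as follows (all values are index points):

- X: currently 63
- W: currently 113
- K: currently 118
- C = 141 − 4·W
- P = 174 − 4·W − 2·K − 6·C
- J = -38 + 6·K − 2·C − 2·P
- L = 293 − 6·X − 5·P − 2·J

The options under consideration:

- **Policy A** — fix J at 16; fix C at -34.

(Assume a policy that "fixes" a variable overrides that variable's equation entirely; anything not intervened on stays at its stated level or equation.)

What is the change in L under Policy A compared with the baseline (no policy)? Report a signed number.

5454

Baseline:
  X = 63
  W = 113
  K = 118
  C = 141 − 4·113 = -311
  P = 174 − 4·113 − 2·118 − 6·(-311) = 1352
  J = -38 + 6·118 − 2·(-311) − 2·1352 = -1412
  L = 293 − 6·63 − 5·1352 − 2·(-1412) = -4021
Policy A (J := 16, C := -34):
  X = 63
  W = 113
  K = 118
  C = -34
  P = 174 − 4·113 − 2·118 − 6·(-34) = -310
  J = 16
  L = 293 − 6·63 − 5·(-310) − 2·16 = 1433
Change in L: 1433 − (-4021) = 5454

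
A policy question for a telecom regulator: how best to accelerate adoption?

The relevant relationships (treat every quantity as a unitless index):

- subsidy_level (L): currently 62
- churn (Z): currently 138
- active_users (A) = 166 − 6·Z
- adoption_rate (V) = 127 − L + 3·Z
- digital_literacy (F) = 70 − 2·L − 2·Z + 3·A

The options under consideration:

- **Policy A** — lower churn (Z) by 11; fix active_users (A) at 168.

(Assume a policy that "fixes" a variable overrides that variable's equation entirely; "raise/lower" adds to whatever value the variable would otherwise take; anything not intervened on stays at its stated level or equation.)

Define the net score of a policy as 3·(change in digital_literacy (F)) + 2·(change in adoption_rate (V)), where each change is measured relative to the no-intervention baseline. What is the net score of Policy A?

Baseline:
  L = 62
  Z = 138
  A = 166 − 6·138 = -662
  V = 127 − 62 + 3·138 = 479
  F = 70 − 2·62 − 2·138 + 3·(-662) = -2316
Policy A (Z − 11, A := 168):
  L = 62
  Z = 138 − 11 = 127
  A = 168
  V = 127 − 62 + 3·127 = 446
  F = 70 − 2·62 − 2·127 + 3·168 = 196
ΔF = 196 − (-2316) = 2512; ΔV = 446 − 479 = -33
Score = 3·2512 + 2·(-33) = 7470

7470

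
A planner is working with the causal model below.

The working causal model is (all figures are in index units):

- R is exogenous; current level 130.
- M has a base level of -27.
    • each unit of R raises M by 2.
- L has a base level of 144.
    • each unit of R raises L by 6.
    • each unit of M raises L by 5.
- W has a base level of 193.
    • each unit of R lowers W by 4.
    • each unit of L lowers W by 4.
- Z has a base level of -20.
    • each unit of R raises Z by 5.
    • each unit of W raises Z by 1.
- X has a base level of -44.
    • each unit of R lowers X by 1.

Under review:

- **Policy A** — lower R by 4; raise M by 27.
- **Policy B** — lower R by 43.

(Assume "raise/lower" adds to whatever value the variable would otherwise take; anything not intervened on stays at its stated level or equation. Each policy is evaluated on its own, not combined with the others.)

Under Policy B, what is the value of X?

-131

Policy B (R − 43):
  R = 130 − 43 = 87
  X = -44 − 87 = -131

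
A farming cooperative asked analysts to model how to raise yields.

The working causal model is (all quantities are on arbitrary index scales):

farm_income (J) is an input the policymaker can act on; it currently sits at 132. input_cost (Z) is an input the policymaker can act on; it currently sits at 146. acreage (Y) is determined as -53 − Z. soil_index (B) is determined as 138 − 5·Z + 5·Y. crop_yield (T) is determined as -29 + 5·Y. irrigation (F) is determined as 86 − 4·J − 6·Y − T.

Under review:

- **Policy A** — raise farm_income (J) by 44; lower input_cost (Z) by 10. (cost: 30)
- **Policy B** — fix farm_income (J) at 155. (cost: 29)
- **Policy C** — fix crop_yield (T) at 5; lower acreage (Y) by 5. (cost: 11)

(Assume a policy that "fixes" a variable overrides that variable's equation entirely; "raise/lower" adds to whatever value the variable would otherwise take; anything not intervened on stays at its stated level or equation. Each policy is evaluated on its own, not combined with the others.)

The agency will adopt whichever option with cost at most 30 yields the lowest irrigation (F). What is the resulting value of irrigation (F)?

777

Policy A (J + 44, Z − 10):
  J = 132 + 44 = 176
  Z = 146 − 10 = 136
  Y = -53 − 136 = -189
  T = -29 + 5·(-189) = -974
  F = 86 − 4·176 − 6·(-189) − (-974) = 1490
Policy B (J := 155):
  J = 155
  Z = 146
  Y = -53 − 146 = -199
  T = -29 + 5·(-199) = -1024
  F = 86 − 4·155 − 6·(-199) − (-1024) = 1684
Policy C (T := 5, Y − 5):
  J = 132
  Z = 146
  Y = -53 − 146 (−5 from intervention) = -204
  T = 5
  F = 86 − 4·132 − 6·(-204) − 5 = 777
Comparing — Policy A: F=1490, Policy B: F=1684, Policy C: F=777. Lowest is 777 (Policy C).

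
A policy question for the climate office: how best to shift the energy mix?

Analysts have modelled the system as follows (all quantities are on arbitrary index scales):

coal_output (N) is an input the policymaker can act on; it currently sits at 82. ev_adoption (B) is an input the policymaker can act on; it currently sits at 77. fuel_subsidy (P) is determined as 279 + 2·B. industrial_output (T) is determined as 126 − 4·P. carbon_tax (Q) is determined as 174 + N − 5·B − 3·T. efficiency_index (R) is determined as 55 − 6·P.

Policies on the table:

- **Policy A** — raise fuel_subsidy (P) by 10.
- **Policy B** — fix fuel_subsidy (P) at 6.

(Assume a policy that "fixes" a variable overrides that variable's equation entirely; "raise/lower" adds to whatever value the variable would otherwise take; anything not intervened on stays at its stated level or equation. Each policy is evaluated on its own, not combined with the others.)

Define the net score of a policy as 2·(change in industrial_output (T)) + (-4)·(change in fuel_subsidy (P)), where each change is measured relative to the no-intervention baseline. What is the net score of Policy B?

Baseline:
  B = 77
  P = 279 + 2·77 = 433
  T = 126 − 4·433 = -1606
Policy B (P := 6):
  B = 77
  P = 6
  T = 126 − 4·6 = 102
ΔT = 102 − (-1606) = 1708; ΔP = 6 − 433 = -427
Score = 2·1708 + (-4)·(-427) = 5124

5124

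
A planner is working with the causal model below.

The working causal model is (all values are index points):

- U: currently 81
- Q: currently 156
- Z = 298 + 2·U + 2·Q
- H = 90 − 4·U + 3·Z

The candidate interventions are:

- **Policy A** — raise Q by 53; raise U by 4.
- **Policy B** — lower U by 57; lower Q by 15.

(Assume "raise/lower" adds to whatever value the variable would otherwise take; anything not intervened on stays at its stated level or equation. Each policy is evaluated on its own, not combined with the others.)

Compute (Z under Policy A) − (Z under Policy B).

258

Policy A (Q + 53, U + 4):
  U = 81 + 4 = 85
  Q = 156 + 53 = 209
  Z = 298 + 2·85 + 2·209 = 886
Policy B (U − 57, Q − 15):
  U = 81 − 57 = 24
  Q = 156 − 15 = 141
  Z = 298 + 2·24 + 2·141 = 628
Z: 886 − 628 = 258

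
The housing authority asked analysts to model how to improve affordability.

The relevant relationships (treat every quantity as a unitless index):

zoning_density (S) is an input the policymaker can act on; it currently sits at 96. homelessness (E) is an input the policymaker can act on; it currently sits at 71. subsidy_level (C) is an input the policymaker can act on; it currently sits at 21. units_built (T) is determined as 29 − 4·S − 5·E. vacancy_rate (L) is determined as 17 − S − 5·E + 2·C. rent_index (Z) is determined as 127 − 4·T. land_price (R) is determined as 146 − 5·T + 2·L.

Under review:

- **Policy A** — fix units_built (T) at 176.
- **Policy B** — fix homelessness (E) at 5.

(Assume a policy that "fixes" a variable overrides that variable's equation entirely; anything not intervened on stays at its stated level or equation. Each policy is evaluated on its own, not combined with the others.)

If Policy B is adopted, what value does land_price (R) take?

Policy B (E := 5):
  S = 96
  E = 5
  C = 21
  T = 29 − 4·96 − 5·5 = -380
  L = 17 − 96 − 5·5 + 2·21 = -62
  R = 146 − 5·(-380) + 2·(-62) = 1922

1922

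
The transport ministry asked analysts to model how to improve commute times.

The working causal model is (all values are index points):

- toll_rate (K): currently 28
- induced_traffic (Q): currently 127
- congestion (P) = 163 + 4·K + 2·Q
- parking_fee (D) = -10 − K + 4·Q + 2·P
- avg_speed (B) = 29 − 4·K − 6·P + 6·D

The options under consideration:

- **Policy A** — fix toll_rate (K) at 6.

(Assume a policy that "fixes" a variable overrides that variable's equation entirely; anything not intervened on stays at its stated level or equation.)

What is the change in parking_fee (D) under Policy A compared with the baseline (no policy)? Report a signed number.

Baseline:
  K = 28
  Q = 127
  P = 163 + 4·28 + 2·127 = 529
  D = -10 − 28 + 4·127 + 2·529 = 1528
Policy A (K := 6):
  K = 6
  Q = 127
  P = 163 + 4·6 + 2·127 = 441
  D = -10 − 6 + 4·127 + 2·441 = 1374
Change in D: 1374 − 1528 = -154

-154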